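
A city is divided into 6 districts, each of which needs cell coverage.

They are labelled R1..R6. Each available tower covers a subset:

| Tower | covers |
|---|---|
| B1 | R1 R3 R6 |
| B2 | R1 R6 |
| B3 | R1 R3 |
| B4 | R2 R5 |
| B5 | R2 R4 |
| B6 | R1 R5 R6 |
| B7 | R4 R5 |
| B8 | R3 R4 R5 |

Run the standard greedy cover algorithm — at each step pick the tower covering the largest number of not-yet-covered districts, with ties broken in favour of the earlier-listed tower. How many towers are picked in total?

Greedy: pick B1 (covers 3 new) → pick B4 (covers 2 new) → pick B5 (covers 1 new). Total picks: 3.

3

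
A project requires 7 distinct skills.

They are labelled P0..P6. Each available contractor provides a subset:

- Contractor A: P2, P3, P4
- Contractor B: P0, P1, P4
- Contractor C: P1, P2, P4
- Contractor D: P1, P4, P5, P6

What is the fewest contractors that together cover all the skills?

A and B and D together: A ∪ B ∪ D = {P0, P1, P2, P3, P4, P5, P6} — every skill is covered.
Only B contains P0, so B is forced; the remaining 4 skills need at least 2 more contractors (each remaining contractor adds at most 2) — so at least 3 contractors are needed, and 3 is optimal.

3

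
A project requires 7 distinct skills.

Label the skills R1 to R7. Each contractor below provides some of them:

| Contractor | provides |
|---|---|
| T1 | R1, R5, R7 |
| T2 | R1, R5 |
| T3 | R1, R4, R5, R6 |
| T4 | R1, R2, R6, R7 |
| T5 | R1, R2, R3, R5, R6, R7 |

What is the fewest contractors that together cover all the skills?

2

T3 and T5 together: T3 ∪ T5 = {R1, R2, R3, R4, R5, R6, R7} — every skill is covered.
No single contractor has all 7 skills (the largest, T5, has 6), so 2 is optimal.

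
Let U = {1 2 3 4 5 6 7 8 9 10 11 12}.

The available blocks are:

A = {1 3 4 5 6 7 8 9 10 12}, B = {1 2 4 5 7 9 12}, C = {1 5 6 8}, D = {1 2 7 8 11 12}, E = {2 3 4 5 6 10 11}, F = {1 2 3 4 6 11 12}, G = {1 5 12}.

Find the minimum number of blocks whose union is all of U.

2

A and F cover everything between them: the union {1, 2, 3, 4, 5, 6, 7, 8, 9, 10, 11, 12} is all of U.
No single block has all 12 points (the largest, A, has 10), so 2 is optimal.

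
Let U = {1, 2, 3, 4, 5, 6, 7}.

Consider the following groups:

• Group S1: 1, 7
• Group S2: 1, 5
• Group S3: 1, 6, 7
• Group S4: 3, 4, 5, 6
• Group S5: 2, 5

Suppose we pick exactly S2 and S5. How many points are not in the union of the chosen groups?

Union of S2, S5 = {1, 2, 5}.
Not covered: 3, 4, 6, 7 — 4 points.

4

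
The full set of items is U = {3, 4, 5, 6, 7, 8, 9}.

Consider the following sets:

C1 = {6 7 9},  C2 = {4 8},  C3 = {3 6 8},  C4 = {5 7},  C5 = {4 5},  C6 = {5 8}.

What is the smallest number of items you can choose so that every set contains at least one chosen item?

3

The 3 items {5, 8, 9} hit every set.
No choice of 2 items meets every set, so 3 is the minimum.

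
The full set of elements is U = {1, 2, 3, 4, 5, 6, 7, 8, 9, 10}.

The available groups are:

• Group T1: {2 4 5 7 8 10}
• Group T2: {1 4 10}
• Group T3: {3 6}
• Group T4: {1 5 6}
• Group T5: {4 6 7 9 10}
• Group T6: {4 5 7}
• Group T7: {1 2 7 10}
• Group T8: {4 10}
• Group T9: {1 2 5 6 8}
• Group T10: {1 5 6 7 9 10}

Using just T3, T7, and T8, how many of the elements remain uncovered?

Union of T3, T7, T8 = {1, 2, 3, 4, 6, 7, 10}.
Not covered: 5, 8, 9 — 3 elements.

3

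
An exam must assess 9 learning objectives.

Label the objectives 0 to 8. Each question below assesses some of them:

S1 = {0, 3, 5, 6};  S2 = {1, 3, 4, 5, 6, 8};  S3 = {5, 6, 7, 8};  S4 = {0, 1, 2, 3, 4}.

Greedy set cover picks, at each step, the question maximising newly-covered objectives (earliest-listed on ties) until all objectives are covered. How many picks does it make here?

Greedy: pick S2 (covers 6 new) → pick S4 (covers 2 new) → pick S3 (covers 1 new). Total picks: 3.
(The true minimum cover uses only 2 questions, so greedy is not optimal here.)

3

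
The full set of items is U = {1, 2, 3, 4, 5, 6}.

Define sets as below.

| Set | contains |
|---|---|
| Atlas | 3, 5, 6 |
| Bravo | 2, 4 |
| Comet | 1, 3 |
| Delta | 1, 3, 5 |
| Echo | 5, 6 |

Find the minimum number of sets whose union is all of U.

3

Atlas, Bravo, and Delta cover everything between them: the union {1, 2, 3, 4, 5, 6} is all of U.
Only Bravo contains 2, so Bravo is forced; the remaining 4 items need at least 2 more sets (each remaining set adds at most 3) — so at least 3 sets are needed, and 3 is optimal.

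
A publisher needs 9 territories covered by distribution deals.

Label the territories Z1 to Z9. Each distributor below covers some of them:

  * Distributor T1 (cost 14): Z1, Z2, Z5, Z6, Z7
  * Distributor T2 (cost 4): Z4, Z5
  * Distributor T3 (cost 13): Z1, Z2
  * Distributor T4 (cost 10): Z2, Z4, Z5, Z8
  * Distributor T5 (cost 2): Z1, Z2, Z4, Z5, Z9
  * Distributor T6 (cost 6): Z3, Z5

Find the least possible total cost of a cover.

32

T1, T4, T5, T6 together cover every territory (T1 ∪ T4 ∪ T5 ∪ T6 = {Z1, Z2, Z3, Z4, Z5, Z6, Z7, Z8, Z9}); total cost 14 + 10 + 2 + 6 = 32.
No covering selection has total cost below 32.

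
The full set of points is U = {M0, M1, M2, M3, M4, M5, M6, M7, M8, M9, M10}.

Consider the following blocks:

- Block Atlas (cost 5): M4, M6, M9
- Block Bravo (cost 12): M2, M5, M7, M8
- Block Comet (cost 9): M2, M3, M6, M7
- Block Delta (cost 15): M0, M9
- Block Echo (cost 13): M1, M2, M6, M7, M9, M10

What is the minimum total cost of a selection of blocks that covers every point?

Atlas, Bravo, Comet, Delta, Echo together cover every point (Atlas ∪ Bravo ∪ Comet ∪ Delta ∪ Echo = {M0, M1, M2, M3, M4, M5, M6, M7, M8, M9, M10}); total cost 5 + 12 + 9 + 15 + 13 = 54.
No covering selection has total cost below 54.

54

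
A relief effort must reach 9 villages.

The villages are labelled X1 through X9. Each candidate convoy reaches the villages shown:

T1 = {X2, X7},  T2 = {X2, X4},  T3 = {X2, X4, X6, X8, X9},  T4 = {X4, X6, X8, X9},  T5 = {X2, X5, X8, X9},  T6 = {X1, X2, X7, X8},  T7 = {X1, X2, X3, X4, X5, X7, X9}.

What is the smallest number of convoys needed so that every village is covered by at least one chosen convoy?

Take {T4, T7}. Their union is {X1, X2, X3, X4, X5, X6, X7, X8, X9}, which is all 9 villages.
No single convoy has all 9 villages (the largest, T7, has 7), so 2 is optimal.

2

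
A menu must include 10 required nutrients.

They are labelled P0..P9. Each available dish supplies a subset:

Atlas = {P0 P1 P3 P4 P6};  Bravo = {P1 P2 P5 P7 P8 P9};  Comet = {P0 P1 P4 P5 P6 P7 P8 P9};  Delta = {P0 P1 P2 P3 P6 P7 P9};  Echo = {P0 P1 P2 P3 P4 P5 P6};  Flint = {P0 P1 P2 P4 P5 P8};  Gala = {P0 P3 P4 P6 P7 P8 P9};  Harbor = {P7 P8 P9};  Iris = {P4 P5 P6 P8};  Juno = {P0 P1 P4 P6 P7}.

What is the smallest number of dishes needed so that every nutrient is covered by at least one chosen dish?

Take {Comet, Echo}. Their union is {P0, P1, P2, P3, P4, P5, P6, P7, P8, P9}, which is all 10 nutrients.
No single dish has all 10 nutrients (the largest, Comet, has 8), so 2 is optimal.

2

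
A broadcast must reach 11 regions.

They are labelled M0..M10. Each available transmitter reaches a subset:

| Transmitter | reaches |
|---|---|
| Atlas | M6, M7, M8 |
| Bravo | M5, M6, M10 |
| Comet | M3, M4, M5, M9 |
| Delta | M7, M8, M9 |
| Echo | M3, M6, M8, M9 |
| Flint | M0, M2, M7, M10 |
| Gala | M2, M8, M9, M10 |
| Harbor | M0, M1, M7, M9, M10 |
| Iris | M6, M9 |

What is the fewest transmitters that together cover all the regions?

Take {Bravo, Comet, Gala, Harbor}. Their union is {M0, M1, M2, M3, M4, M5, M6, M7, M8, M9, M10}, which is all 11 regions.
No 3 of the 9 transmitters cover everything (all 84 combinations miss at least one region), so 4 is optimal.

4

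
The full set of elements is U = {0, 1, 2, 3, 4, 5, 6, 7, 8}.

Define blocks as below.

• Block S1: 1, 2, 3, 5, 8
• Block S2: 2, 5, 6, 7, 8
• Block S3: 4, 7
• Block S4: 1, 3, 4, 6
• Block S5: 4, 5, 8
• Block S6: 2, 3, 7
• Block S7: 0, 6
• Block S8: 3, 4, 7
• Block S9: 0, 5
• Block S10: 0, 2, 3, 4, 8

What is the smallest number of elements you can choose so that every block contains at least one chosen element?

Take H = {0, 2, 4}. Each listed block contains at least one of these, so H is a hitting set of size 3.
The blocks S5, S6, S7 are pairwise disjoint, so any hitting set needs a separate element for each — at least 3. Hence 3 is optimal.

3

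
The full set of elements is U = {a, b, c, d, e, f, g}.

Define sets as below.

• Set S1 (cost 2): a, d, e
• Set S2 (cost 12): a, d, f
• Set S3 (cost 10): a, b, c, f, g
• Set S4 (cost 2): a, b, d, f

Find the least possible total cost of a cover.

12

S1, S3 together cover every element (S1 ∪ S3 = {a, b, c, d, e, f, g}); total cost 2 + 10 = 12.
The greedy pick S4, S1, S3 costs 14; no covering selection beats 12.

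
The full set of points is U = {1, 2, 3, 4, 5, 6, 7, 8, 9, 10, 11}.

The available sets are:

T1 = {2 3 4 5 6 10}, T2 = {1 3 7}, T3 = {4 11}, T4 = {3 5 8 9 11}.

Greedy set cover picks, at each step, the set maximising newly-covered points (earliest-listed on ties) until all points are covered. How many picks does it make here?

3

Greedy: pick T1 (covers 6 new) → pick T4 (covers 3 new) → pick T2 (covers 2 new). Total picks: 3.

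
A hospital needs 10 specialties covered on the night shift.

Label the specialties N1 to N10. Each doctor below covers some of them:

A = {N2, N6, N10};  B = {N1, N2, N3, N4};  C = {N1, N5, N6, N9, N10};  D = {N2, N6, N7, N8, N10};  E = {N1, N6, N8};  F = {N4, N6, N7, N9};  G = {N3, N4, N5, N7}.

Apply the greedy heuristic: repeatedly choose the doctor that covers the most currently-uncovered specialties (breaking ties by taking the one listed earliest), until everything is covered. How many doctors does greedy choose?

Greedy: pick C (covers 5 new) → pick B (covers 3 new) → pick D (covers 2 new). Total picks: 3.

3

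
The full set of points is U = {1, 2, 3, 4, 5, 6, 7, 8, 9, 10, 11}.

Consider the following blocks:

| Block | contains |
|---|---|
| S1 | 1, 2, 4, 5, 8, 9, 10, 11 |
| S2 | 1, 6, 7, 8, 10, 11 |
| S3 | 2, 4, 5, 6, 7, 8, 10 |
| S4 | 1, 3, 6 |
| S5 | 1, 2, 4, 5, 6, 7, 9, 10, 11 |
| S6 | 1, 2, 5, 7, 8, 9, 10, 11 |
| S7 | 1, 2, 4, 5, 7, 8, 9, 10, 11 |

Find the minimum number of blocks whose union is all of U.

2

Take {S4, S7}. Their union is {1, 2, 3, 4, 5, 6, 7, 8, 9, 10, 11}, which is all 11 points.
No single block has all 11 points (the largest, S5, has 9), so 2 is optimal.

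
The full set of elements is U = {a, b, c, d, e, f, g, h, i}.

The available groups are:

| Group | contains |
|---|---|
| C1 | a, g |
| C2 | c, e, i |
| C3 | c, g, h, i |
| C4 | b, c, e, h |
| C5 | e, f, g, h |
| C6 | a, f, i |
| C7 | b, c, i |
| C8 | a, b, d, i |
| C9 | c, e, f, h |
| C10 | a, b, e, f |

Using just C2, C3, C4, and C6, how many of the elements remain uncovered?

1

Union of C2, C3, C4, C6 = {a, b, c, e, f, g, h, i}.
Not covered: d — 1 element.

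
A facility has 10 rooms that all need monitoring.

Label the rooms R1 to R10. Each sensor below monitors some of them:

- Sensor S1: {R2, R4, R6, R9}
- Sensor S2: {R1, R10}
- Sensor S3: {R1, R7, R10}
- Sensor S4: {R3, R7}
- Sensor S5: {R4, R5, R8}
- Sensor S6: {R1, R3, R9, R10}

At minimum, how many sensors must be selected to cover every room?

S1 and S2 and S4 and S5 together: S1 ∪ S2 ∪ S4 ∪ S5 = {R1, R2, R3, R4, R5, R6, R7, R8, R9, R10} — every room is covered.
No 3 of the 6 sensors cover everything (all 20 combinations miss at least one room), so 4 is optimal.

4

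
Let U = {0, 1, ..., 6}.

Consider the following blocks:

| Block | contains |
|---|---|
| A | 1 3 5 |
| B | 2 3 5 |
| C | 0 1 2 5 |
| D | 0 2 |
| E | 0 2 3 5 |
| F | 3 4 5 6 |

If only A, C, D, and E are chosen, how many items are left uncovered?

2

Union of A, C, D, E = {0, 1, 2, 3, 5}.
Not covered: 4, 6 — 2 items.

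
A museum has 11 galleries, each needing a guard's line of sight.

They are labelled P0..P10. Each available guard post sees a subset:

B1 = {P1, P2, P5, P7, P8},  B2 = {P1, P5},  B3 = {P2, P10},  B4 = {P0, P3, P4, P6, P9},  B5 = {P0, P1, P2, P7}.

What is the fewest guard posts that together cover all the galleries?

Take {B1, B3, B4}. Their union is {P0, P1, P2, P3, P4, P5, P6, P7, P8, P9, P10}, which is all 11 galleries.
Each guard post has at most 5 galleries, and 2·5 = 10 < 11 — so at least 3 guard posts are needed, and 3 is optimal.

3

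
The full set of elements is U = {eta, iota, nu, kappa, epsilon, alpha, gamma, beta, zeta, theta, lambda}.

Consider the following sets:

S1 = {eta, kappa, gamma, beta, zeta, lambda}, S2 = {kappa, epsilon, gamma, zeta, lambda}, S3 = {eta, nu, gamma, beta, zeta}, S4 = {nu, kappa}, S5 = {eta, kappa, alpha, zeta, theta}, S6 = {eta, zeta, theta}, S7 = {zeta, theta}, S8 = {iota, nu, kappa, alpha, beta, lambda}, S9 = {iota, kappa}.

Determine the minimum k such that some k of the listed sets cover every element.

Take {S2, S6, S8}. Their union is {eta, iota, nu, kappa, epsilon, alpha, gamma, beta, zeta, theta, lambda}, which is all 11 elements.
Only S2 contains epsilon, so S2 is forced; the remaining 6 elements need at least 2 more sets (each remaining set adds at most 4) — so at least 3 sets are needed, and 3 is optimal.

3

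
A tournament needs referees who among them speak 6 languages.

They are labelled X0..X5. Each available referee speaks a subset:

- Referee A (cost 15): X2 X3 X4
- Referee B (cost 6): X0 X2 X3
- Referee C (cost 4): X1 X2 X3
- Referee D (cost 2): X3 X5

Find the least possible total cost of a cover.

27

A, B, C, D together cover every language (A ∪ B ∪ C ∪ D = {X0, X1, X2, X3, X4, X5}); total cost 15 + 6 + 4 + 2 = 27.
No covering selection has total cost below 27.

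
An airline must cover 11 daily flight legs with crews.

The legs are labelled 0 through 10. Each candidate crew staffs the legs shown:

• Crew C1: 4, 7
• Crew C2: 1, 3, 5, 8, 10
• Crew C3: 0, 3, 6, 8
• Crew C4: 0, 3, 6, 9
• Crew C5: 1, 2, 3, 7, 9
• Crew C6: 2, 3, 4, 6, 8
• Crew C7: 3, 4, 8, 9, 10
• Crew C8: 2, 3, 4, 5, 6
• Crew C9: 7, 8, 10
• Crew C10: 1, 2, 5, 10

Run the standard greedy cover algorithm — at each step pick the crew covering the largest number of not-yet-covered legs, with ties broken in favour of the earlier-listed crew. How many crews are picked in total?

Greedy: pick C2 (covers 5 new) → pick C4 (covers 3 new) → pick C1 (covers 2 new) → pick C5 (covers 1 new). Total picks: 4.

4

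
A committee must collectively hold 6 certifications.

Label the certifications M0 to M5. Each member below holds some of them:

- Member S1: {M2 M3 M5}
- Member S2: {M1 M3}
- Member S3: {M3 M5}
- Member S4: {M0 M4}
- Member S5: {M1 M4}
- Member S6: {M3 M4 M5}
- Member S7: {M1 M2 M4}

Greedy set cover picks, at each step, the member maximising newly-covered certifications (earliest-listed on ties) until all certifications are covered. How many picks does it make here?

3

Greedy: pick S1 (covers 3 new) → pick S4 (covers 2 new) → pick S2 (covers 1 new). Total picks: 3.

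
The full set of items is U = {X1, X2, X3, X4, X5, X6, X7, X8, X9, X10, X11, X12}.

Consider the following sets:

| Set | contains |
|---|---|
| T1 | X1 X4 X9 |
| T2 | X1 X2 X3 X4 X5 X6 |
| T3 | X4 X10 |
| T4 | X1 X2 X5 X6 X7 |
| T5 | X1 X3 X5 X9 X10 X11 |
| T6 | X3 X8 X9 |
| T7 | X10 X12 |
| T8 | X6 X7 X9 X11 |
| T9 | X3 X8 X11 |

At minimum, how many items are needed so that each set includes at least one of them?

4

H = {X4, X6, X8, X10} meets every set (each contains at least one member of H), and |H| = 4.
No choice of 3 items meets every set, so 4 is the minimum.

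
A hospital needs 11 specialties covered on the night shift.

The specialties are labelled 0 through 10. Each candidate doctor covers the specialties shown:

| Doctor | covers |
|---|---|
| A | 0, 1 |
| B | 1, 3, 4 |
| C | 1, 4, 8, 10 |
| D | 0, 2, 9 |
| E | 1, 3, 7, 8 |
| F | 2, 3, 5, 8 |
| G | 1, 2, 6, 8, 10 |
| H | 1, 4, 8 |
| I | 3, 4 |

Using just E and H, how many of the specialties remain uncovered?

Union of E, H = {1, 3, 4, 7, 8}.
Not covered: 0, 2, 5, 6, 9, 10 — 6 specialties.

6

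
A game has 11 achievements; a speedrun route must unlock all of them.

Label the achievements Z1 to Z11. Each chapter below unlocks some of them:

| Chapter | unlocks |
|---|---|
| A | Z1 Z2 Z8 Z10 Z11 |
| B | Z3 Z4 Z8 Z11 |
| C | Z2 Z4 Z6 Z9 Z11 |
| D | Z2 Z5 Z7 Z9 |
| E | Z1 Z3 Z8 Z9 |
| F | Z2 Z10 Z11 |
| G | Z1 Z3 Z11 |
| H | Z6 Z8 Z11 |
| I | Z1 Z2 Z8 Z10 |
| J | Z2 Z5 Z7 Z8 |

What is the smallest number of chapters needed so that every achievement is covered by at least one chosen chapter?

A and B and C and D together: A ∪ B ∪ C ∪ D = {Z1, Z2, Z3, Z4, Z5, Z6, Z7, Z8, Z9, Z10, Z11} — every achievement is covered.
No 3 of the 10 chapters cover everything (all 120 combinations miss at least one achievement), so 4 is optimal.

4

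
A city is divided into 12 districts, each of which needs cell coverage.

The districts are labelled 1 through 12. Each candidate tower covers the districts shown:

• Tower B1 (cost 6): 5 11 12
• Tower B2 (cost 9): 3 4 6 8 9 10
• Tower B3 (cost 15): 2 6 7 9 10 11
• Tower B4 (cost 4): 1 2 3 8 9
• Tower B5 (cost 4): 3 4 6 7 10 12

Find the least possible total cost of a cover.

B1, B4, B5 together cover every district (B1 ∪ B4 ∪ B5 = {1, 2, 3, 4, 5, 6, 7, 8, 9, 10, 11, 12}); total cost 6 + 4 + 4 = 14.
No covering selection has total cost below 14.

14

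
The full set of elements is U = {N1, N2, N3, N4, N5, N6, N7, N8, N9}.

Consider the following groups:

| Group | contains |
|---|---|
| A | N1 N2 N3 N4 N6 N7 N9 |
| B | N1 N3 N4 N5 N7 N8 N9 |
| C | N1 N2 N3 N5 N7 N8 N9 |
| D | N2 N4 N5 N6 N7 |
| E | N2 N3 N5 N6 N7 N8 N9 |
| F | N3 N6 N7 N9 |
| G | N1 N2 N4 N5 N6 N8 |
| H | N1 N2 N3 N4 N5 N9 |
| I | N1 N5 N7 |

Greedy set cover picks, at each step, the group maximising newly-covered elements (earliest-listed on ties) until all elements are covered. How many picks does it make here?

2

Greedy: pick A (covers 7 new) → pick B (covers 2 new). Total picks: 2.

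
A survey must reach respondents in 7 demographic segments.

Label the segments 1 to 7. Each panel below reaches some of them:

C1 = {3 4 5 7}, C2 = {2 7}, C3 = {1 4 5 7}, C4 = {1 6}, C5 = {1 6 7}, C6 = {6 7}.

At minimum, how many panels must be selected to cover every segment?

Take {C1, C2, C5}. Their union is {1, 2, 3, 4, 5, 6, 7}, which is all 7 segments.
Only C2 contains 2, so C2 is forced; the remaining 5 segments need at least 2 more panels (each remaining panel adds at most 3) — so at least 3 panels are needed, and 3 is optimal.

3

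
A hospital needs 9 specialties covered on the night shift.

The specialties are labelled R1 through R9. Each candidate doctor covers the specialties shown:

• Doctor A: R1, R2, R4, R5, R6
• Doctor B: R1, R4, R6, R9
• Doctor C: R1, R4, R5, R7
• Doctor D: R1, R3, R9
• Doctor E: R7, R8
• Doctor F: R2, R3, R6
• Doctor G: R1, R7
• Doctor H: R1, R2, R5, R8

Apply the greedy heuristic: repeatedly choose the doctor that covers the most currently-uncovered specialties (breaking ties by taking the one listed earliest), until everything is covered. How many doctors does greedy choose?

Greedy: pick A (covers 5 new) → pick D (covers 2 new) → pick E (covers 2 new). Total picks: 3.

3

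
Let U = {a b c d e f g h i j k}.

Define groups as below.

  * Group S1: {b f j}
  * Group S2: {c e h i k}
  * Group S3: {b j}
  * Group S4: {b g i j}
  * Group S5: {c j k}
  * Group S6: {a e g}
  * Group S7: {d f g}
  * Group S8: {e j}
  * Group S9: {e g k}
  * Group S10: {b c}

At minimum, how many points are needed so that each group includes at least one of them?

T = {c, g, j} meets every group (each contains at least one member of T), and |T| = 3.
The groups S2, S3, S7 are pairwise disjoint, so any hitting set needs a separate point for each — at least 3. Hence 3 is optimal.

3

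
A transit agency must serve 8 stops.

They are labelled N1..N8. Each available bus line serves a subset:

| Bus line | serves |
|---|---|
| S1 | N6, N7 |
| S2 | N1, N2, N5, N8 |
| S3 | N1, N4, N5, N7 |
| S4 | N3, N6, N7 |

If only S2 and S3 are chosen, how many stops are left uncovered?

2

Union of S2, S3 = {N1, N2, N4, N5, N7, N8}.
Not covered: N3, N6 — 2 stops.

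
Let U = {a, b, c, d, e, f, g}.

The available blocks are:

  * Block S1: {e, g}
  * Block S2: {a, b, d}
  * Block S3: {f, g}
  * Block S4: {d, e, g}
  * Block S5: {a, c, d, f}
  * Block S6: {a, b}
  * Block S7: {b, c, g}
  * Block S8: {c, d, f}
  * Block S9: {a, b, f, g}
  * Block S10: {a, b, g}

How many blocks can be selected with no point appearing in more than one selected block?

S1, S6, S8 are pairwise disjoint (S1={e,g}; S6={a,b}; S8={c,d,f}).
Every remaining block overlaps one of these, and no 4 of the listed blocks are pairwise disjoint, so 3 is the maximum.

3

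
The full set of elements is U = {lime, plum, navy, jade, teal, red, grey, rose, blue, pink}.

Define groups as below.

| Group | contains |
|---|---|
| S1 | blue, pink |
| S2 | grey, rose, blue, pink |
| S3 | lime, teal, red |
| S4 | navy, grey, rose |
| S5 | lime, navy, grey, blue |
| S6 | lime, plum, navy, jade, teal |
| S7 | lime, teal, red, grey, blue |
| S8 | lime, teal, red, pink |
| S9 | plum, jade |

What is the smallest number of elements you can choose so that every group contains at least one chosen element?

Take H = {lime, plum, grey, pink}. Each listed group contains at least one of these, so H is a hitting set of size 4.
The groups S1, S3, S4, S9 are pairwise disjoint, so any hitting set needs a separate element for each — at least 4. Hence 4 is optimal.

4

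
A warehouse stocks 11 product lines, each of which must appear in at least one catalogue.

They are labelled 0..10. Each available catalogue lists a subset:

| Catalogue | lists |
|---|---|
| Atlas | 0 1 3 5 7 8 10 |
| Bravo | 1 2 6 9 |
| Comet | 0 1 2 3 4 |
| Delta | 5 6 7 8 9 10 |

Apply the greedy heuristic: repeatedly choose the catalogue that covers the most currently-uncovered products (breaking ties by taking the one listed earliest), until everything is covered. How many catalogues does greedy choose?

3

Greedy: pick Atlas (covers 7 new) → pick Bravo (covers 3 new) → pick Comet (covers 1 new). Total picks: 3.
(The true minimum cover uses only 2 catalogues, so greedy is not optimal here.)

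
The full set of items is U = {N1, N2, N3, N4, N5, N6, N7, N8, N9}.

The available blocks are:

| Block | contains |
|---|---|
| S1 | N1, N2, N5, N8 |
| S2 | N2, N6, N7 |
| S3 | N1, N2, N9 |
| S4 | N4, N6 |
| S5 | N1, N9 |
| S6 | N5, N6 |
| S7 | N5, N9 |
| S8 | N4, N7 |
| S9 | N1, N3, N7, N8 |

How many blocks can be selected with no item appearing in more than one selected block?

3

S5, S6, S8 are pairwise disjoint (S5={N1,N9}; S6={N5,N6}; S8={N4,N7}).
Every remaining block overlaps one of these, and no 4 of the listed blocks are pairwise disjoint, so 3 is the maximum.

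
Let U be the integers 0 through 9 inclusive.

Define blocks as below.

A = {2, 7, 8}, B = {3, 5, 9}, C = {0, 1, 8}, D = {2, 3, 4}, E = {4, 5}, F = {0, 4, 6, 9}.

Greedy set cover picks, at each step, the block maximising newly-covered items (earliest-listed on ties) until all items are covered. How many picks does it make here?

4

Greedy: pick F (covers 4 new) → pick A (covers 3 new) → pick B (covers 2 new) → pick C (covers 1 new). Total picks: 4.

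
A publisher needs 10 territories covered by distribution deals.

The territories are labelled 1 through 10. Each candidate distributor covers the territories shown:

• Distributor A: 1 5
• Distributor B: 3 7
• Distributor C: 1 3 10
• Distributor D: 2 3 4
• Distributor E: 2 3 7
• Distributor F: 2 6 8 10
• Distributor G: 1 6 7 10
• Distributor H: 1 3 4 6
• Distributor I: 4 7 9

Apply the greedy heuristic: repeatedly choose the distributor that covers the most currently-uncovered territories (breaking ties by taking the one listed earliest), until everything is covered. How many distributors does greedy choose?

Greedy: pick F (covers 4 new) → pick H (covers 3 new) → pick I (covers 2 new) → pick A (covers 1 new). Total picks: 4.

4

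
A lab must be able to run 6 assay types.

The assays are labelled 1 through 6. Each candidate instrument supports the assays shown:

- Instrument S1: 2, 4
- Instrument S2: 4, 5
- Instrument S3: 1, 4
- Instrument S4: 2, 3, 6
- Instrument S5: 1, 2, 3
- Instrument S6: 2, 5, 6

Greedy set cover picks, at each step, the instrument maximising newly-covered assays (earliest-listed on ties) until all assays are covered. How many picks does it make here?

Greedy: pick S4 (covers 3 new) → pick S2 (covers 2 new) → pick S3 (covers 1 new). Total picks: 3.

3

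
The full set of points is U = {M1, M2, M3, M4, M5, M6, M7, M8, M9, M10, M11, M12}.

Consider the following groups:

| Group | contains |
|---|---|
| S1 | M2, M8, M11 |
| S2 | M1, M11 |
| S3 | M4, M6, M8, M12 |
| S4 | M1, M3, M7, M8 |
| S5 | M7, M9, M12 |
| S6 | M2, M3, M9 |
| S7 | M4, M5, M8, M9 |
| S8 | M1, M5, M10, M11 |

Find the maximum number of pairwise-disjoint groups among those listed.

S2, S3, S6 are pairwise disjoint (S2={M1,M11}; S3={M4,M6,M8,M12}; S6={M2,M3,M9}).
Every remaining group overlaps one of these, and no 4 of the listed groups are pairwise disjoint, so 3 is the maximum.

3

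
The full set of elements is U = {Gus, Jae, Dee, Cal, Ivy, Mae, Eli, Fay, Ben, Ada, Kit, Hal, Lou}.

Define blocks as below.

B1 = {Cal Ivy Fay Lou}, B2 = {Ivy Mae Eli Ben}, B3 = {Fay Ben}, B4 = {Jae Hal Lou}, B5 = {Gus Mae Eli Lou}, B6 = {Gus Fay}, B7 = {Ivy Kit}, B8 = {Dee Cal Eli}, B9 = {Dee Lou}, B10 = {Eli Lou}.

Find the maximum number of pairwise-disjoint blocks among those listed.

B3, B4, B7, B8 are pairwise disjoint (B3={Fay,Ben}; B4={Jae,Hal,Lou}; B7={Ivy,Kit}; B8={Dee,Cal,Eli}).
Every remaining block overlaps one of these, and no 5 of the listed blocks are pairwise disjoint, so 4 is the maximum.

4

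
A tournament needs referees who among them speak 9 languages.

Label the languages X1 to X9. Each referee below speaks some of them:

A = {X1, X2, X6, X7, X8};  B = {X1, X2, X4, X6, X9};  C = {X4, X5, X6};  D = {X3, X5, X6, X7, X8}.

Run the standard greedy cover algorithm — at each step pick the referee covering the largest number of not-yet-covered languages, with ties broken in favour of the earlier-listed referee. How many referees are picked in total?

Greedy: pick A (covers 5 new) → pick B (covers 2 new) → pick D (covers 2 new). Total picks: 3.
(The true minimum cover uses only 2 referees, so greedy is not optimal here.)

3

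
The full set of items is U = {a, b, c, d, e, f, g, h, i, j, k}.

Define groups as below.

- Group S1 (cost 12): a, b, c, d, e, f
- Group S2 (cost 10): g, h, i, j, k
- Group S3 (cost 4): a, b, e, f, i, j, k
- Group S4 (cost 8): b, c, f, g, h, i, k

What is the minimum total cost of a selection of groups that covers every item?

22

S1, S2 together cover every item (S1 ∪ S2 = {a, b, c, d, e, f, g, h, i, j, k}); total cost 12 + 10 = 22.
The greedy pick S3, S4, S1 costs 24; no covering selection beats 22.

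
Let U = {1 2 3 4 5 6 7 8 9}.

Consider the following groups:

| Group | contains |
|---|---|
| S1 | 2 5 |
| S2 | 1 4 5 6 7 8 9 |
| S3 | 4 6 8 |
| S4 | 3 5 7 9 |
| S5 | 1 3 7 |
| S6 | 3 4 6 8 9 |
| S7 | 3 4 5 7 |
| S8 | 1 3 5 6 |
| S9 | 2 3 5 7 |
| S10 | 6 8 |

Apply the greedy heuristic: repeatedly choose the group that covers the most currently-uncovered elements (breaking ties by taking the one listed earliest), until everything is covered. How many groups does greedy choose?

2

Greedy: pick S2 (covers 7 new) → pick S9 (covers 2 new). Total picks: 2.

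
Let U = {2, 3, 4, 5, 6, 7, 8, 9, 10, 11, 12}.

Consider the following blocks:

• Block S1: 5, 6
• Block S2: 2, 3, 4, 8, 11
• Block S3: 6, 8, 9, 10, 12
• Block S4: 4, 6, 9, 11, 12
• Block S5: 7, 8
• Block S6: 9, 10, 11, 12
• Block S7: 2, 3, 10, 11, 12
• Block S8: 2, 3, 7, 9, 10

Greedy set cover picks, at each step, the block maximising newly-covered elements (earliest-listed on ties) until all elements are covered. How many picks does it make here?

4

Greedy: pick S2 (covers 5 new) → pick S3 (covers 4 new) → pick S1 (covers 1 new) → pick S5 (covers 1 new). Total picks: 4.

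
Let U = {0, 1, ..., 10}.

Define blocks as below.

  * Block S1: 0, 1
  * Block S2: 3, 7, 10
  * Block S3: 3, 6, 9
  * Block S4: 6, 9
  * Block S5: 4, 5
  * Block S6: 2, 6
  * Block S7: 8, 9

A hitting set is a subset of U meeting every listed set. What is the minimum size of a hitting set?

5

The 5 elements {0, 4, 6, 7, 8} hit every block.
The blocks S1, S2, S5, S6, S7 are pairwise disjoint, so any hitting set needs a separate element for each — at least 5. Hence 5 is optimal.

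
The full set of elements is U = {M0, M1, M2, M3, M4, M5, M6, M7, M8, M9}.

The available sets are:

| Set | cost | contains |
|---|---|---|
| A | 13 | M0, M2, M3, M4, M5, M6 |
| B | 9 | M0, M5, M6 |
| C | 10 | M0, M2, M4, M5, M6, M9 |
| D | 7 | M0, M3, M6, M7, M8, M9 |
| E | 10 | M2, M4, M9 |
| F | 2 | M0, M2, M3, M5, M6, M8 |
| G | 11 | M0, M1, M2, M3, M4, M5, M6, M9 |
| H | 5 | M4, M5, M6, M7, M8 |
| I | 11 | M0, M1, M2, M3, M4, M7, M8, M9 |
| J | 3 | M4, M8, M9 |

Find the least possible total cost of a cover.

13

F, I together cover every element (F ∪ I = {M0, M1, M2, M3, M4, M5, M6, M7, M8, M9}); total cost 2 + 11 = 13.
The greedy pick F, J, H, G costs 21; no covering selection beats 13.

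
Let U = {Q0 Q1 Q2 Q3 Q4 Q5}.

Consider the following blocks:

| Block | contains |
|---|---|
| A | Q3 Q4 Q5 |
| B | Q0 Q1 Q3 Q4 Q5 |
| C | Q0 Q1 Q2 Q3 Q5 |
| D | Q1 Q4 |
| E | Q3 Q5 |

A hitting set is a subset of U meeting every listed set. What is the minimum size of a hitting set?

H = {Q4, Q5} meets every block (each contains at least one member of H), and |H| = 2.
The blocks D, E are pairwise disjoint, so any hitting set needs a separate item for each — at least 2. Hence 2 is optimal.

2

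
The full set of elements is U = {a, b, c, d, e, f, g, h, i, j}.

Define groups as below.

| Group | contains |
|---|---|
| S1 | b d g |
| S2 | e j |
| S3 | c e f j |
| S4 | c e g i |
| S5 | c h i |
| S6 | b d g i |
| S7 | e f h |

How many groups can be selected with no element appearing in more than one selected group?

3

S1, S2, S5 are pairwise disjoint (S1={b,d,g}; S2={e,j}; S5={c,h,i}).
Every remaining group overlaps one of these, and no 4 of the listed groups are pairwise disjoint, so 3 is the maximum.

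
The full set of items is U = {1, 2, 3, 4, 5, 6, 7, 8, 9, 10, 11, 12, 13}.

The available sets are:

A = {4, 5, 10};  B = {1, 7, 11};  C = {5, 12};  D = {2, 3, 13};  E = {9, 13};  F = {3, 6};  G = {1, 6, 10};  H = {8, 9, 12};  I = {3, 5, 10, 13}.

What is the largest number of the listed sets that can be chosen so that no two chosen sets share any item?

A, B, D, H are pairwise disjoint (A={4,5,10}; B={1,7,11}; D={2,3,13}; H={8,9,12}).
Every remaining set overlaps one of these, and no 5 of the listed sets are pairwise disjoint, so 4 is the maximum.

4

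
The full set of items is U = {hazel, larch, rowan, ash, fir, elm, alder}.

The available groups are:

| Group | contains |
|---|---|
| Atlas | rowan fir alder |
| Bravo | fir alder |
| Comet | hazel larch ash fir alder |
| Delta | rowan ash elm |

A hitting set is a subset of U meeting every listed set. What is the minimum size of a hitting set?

2

H = {rowan, fir} meets every group (each contains at least one member of H), and |H| = 2.
The groups Bravo, Delta are pairwise disjoint, so any hitting set needs a separate item for each — at least 2. Hence 2 is optimal.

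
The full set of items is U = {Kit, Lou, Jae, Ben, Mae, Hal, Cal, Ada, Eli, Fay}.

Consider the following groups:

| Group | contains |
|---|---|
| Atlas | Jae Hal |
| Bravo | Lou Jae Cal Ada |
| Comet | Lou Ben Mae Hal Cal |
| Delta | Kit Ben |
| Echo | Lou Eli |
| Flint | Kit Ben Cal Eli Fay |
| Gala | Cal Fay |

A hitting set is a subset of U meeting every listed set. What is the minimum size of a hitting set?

The 4 items {Lou, Ben, Hal, Fay} hit every group.
The groups Atlas, Delta, Echo, Gala are pairwise disjoint, so any hitting set needs a separate item for each — at least 4. Hence 4 is optimal.

4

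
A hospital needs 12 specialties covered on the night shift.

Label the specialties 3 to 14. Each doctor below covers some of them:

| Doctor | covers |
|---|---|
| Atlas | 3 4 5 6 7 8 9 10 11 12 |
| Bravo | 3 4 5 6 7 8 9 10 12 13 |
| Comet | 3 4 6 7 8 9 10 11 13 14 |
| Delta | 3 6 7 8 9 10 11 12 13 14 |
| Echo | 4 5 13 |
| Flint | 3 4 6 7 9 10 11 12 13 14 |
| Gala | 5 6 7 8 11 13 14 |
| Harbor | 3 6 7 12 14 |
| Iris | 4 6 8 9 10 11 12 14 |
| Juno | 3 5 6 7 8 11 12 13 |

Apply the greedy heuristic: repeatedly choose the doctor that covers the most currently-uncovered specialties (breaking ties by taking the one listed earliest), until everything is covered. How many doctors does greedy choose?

2

Greedy: pick Atlas (covers 10 new) → pick Comet (covers 2 new). Total picks: 2.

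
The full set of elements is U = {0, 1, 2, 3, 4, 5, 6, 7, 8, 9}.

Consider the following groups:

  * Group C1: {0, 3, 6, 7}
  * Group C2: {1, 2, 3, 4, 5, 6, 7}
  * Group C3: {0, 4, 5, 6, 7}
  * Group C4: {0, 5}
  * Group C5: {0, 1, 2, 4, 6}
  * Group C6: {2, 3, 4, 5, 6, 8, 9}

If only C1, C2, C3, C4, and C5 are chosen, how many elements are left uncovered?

2

Union of C1, C2, C3, C4, C5 = {0, 1, 2, 3, 4, 5, 6, 7}.
Not covered: 8, 9 — 2 elements.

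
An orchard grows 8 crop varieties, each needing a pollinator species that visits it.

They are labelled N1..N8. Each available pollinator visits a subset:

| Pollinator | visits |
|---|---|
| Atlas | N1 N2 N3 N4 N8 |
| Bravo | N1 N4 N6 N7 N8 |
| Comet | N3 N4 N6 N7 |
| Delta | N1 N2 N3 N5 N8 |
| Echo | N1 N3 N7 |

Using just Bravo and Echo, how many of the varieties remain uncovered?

2

Union of Bravo, Echo = {N1, N3, N4, N6, N7, N8}.
Not covered: N2, N5 — 2 varieties.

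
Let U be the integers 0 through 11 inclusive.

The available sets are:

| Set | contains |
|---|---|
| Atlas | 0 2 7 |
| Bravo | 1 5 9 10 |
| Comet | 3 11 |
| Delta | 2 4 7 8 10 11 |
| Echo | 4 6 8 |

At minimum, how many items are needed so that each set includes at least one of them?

Take H = {1, 2, 3, 4}. Each listed set contains at least one of these, so H is a hitting set of size 4.
The sets Atlas, Bravo, Comet, Echo are pairwise disjoint, so any hitting set needs a separate item for each — at least 4. Hence 4 is optimal.

4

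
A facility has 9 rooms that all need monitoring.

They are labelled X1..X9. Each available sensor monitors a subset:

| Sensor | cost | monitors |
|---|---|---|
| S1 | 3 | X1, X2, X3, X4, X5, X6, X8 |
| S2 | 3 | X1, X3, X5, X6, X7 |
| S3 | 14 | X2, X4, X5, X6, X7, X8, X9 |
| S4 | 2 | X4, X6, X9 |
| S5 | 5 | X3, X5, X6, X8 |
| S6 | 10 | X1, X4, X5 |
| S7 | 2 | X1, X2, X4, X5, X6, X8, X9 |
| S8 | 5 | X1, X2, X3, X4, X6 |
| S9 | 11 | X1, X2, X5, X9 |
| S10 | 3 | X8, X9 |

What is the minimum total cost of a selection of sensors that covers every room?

5

S2, S7 together cover every room (S2 ∪ S7 = {X1, X2, X3, X4, X5, X6, X7, X8, X9}); total cost 3 + 2 = 5.
No covering selection has total cost below 5.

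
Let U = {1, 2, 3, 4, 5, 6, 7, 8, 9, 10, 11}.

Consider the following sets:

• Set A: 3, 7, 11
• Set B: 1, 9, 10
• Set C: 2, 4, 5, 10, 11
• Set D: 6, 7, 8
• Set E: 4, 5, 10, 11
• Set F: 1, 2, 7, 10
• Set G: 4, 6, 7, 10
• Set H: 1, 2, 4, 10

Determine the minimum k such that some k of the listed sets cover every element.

4

A and B and C and D together: A ∪ B ∪ C ∪ D = {1, 2, 3, 4, 5, 6, 7, 8, 9, 10, 11} — every element is covered.
No 3 of the 8 sets cover everything (all 56 combinations miss at least one element), so 4 is optimal.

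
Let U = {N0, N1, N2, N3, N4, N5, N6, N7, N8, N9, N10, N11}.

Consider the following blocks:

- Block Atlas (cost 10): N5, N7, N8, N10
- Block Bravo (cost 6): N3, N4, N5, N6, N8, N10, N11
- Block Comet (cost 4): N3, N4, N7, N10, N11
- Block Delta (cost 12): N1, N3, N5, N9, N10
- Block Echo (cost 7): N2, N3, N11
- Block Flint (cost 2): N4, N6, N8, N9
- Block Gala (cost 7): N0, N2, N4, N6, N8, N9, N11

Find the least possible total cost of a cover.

23

Comet, Delta, Gala together cover every element (Comet ∪ Delta ∪ Gala = {N0, N1, N2, N3, N4, N5, N6, N7, N8, N9, N10, N11}); total cost 4 + 12 + 7 = 23.
The greedy pick Flint, Comet, Gala, Bravo, Delta costs 31; no covering selection beats 23.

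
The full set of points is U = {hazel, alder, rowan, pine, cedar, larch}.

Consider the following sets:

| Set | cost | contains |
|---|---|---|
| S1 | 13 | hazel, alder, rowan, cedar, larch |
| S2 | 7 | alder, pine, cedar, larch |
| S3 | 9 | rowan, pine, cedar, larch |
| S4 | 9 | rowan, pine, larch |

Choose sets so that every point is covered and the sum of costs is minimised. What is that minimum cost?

20

S1, S2 together cover every point (S1 ∪ S2 = {hazel, alder, rowan, pine, cedar, larch}); total cost 13 + 7 = 20.
No covering selection has total cost below 20.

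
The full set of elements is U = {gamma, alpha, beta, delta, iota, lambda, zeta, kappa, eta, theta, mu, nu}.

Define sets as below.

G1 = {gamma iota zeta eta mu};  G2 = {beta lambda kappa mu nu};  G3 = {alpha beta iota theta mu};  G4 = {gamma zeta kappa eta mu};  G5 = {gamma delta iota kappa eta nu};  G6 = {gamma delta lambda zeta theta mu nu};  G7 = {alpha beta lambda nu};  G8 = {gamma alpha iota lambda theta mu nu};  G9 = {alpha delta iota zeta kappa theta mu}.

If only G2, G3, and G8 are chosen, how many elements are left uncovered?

Union of G2, G3, G8 = {gamma, alpha, beta, iota, lambda, kappa, theta, mu, nu}.
Not covered: delta, zeta, eta — 3 elements.

3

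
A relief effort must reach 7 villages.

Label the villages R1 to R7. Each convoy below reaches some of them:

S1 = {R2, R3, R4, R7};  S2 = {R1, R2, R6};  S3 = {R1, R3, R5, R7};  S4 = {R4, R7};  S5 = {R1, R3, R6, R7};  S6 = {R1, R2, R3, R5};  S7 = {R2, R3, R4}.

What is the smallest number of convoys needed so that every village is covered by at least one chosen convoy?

3

S1 and S3 and S5 together: S1 ∪ S3 ∪ S5 = {R1, R2, R3, R4, R5, R6, R7} — every village is covered.
No 2 of the 7 convoys cover everything (all 21 combinations miss at least one village), so 3 is optimal.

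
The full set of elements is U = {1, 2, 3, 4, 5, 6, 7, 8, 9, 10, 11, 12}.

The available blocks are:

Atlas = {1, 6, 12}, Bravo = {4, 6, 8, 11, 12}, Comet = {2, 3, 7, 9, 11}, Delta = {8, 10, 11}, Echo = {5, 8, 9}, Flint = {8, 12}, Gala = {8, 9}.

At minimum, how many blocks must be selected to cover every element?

Take {Atlas, Bravo, Comet, Delta, Echo}. Their union is {1, 2, 3, 4, 5, 6, 7, 8, 9, 10, 11, 12}, which is all 12 elements.
No 4 of the 7 blocks cover everything (all 35 combinations miss at least one element), so 5 is optimal.

5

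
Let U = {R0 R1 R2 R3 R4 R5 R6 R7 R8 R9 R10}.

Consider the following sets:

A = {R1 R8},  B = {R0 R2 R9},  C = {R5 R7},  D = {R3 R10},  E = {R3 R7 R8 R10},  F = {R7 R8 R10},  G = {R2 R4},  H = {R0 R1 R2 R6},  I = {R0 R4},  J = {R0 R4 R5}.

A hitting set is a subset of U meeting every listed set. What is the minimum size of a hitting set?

5

Take T = {R1, R2, R4, R7, R10}. Each listed set contains at least one of these, so T is a hitting set of size 5.
No choice of 4 elements meets every set, so 5 is the minimum.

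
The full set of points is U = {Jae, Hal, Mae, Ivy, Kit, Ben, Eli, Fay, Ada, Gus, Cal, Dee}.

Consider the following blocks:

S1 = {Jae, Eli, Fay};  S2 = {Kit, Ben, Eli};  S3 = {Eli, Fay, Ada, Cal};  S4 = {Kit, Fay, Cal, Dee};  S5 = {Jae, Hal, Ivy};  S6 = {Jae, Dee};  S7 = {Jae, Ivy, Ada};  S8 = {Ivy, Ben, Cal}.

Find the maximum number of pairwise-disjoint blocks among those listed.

S2, S7 are pairwise disjoint (S2={Kit,Ben,Eli}; S7={Jae,Ivy,Ada}).
Every remaining block overlaps one of these, and no 3 of the listed blocks are pairwise disjoint, so 2 is the maximum.

2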